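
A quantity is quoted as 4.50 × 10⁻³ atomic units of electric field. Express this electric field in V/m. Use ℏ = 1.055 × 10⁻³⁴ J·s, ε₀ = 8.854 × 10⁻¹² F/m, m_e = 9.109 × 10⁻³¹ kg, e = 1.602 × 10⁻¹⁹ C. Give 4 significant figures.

One atomic unit of electric field: E_au = E_h/(e a₀) = m_e²e⁵/((4πε₀)³ℏ⁴) = 5.131 × 10¹¹ V/m.
4.50 × 10⁻³ × 5.131 × 10¹¹ V/m = 2.309 × 10⁹ V/m

2.309 × 10⁹ V/m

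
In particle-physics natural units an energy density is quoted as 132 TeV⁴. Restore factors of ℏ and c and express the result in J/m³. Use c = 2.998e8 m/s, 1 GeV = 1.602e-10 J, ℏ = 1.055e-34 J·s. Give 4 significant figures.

2.748e51 J/m³

[E]/[L]³ = [E]⁴/(ℏc)³; restore (ℏc)⁻³.
1 GeV⁴ → 1/(ℏc)³ × (1 GeV in J)⁴ = 2.082e37 J/m³.
Convert the energy scale: 132 TeV⁴ = 1.32e14 GeV⁴.
Result: 1.32e14 × 2.082e37 = 2.748e51 J/m³.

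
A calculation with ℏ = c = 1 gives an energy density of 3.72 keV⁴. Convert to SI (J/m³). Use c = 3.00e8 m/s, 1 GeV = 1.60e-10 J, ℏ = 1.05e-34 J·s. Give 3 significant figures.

7.80e13 J/m³

[E]/[L]³ = [E]⁴/(ℏc)³; restore (ℏc)⁻³.
1 GeV⁴ → 1/(ℏc)³ × (1 GeV in J)⁴ = 2.10e37 J/m³.
Convert the energy scale: 3.72 keV⁴ = 3.72e-24 GeV⁴.
Result: 3.72e-24 × 2.10e37 = 7.80e13 J/m³.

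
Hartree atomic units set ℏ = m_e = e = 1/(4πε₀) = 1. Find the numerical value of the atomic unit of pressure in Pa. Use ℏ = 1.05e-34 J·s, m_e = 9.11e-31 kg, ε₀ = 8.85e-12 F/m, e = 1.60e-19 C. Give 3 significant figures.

3.01e13 Pa

Dimensional analysis gives P_au = E_h/a₀³ = m_e⁴e¹⁰/((4πε₀)⁵ℏ⁸).
E_h = 4.38e-18 J
a₀ = 5.26e-11 m
E_h/a₀³ = 3.01e13 Pa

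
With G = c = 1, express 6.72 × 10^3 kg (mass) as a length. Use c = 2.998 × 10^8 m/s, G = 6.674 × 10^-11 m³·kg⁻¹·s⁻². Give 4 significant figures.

In G = c = 1 units mass has dimensions of length; the conversion factor is G/c².
6.72 × 10^3 kg × (G/c²) = 4.990 × 10^-24 m

4.990 × 10^-24 m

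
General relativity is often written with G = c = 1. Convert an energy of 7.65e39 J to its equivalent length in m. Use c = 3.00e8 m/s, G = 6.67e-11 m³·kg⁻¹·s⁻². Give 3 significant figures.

6.30e-5 m

Energy → length via G/c⁴.
7.65e39 J × (G/c⁴) = 6.30e-5 m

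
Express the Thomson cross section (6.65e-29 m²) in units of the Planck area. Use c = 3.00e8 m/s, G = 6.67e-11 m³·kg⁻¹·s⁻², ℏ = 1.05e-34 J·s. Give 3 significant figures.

Planck area: A_P = ℏG/c³ = 2.59e-70 m².
6.65e-29 / 2.59e-70 = 2.56e41

2.56e41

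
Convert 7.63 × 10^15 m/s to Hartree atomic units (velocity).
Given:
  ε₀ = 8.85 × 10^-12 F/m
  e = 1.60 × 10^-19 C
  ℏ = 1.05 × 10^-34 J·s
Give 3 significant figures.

atomic unit of velocity: v_au = e²/(4πε₀ℏ) = 2.19 × 10^6 m/s.
7.63 × 10^15 / 2.19 × 10^6 = 3.48 × 10^9

3.48 × 10^9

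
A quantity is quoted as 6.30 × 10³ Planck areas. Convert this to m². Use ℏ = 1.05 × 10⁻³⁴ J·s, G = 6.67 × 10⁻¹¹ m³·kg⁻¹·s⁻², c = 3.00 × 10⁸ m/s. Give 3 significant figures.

One Planck area: A_P = ℏG/c³ = 2.59 × 10⁻⁷⁰ m².
6.30 × 10³ × 2.59 × 10⁻⁷⁰ m² = 1.63 × 10⁻⁶⁶ m²

1.63 × 10⁻⁶⁶ m²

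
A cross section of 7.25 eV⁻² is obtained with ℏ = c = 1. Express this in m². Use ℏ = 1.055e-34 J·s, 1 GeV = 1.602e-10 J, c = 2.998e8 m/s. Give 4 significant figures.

2.826e-13 m²

Area is [L]² = [E]⁻²·(ℏc)²; restore (ℏc)².
1 GeV⁻² → (ℏc)² × (1 GeV in J)⁻² = 3.898e-32 m².
Convert the energy scale: 7.25 eV⁻² = 7.25e18 GeV⁻².
Result: 7.25e18 × 3.898e-32 = 2.826e-13 m².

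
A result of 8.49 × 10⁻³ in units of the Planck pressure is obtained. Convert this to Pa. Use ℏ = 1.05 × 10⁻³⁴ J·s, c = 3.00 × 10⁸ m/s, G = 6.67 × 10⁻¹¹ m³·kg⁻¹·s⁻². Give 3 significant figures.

3.97 × 10¹¹¹ Pa

One Planck pressure: p_P = c⁷/(ℏG²) = 4.68 × 10¹¹³ Pa.
8.49 × 10⁻³ × 4.68 × 10¹¹³ Pa = 3.97 × 10¹¹¹ Pa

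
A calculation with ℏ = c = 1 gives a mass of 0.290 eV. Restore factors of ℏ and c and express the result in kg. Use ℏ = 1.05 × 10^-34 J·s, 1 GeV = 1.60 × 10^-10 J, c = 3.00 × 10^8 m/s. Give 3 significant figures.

Mass is [E]/c²; divide by c².
1 GeV → 1/c² × (1 GeV in J) = 1.78 × 10^-27 kg.
Convert the energy scale: 0.290 eV = 2.90 × 10^-10 GeV.
Result: 2.90 × 10^-10 × 1.78 × 10^-27 = 5.16 × 10^-37 kg.

5.16 × 10^-37 kg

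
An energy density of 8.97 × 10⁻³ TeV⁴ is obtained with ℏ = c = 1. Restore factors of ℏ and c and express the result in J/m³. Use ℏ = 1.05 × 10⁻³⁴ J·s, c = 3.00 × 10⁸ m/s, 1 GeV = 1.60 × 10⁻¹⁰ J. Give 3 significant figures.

1.88 × 10⁴⁷ J/m³

[E]/[L]³ = [E]⁴/(ℏc)³; restore (ℏc)⁻³.
1 GeV⁴ → 1/(ℏc)³ × (1 GeV in J)⁴ = 2.10 × 10³⁷ J/m³.
Convert the energy scale: 8.97 × 10⁻³ TeV⁴ = 8.97 × 10⁹ GeV⁴.
Result: 8.97 × 10⁹ × 2.10 × 10³⁷ = 1.88 × 10⁴⁷ J/m³.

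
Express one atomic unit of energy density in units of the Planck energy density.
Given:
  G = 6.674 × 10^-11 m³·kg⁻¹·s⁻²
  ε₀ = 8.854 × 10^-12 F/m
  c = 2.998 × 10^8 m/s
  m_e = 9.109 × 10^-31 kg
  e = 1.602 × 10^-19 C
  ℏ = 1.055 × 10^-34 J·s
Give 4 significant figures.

6.323 × 10^-101

atomic unit of energy density: u_au = E_h/a₀³ = m_e⁴e¹⁰/((4πε₀)⁵ℏ⁸) = 2.929 × 10^13 J/m³
Planck energy density: u_P = c⁷/(ℏG²) = 4.632 × 10^113 J/m³
ratio = 2.929 × 10^13 / 4.632 × 10^113 = 6.323 × 10^-101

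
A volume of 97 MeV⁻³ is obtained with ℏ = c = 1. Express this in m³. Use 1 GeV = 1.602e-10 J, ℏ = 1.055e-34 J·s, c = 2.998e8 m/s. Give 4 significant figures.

7.465e-37 m³

Volume is [L]³ = [E]⁻³·(ℏc)³.
1 GeV⁻³ → (ℏc)³ × (1 GeV in J)⁻³ = 7.696e-48 m³.
Convert the energy scale: 97 MeV⁻³ = 9.70e10 GeV⁻³.
Result: 9.70e10 × 7.696e-48 = 7.465e-37 m³.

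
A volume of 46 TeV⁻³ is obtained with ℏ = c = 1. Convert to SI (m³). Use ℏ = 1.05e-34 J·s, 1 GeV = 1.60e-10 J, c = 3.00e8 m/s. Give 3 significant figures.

Volume is [L]³ = [E]⁻³·(ℏc)³.
1 GeV⁻³ → (ℏc)³ × (1 GeV in J)⁻³ = 7.63e-48 m³.
Convert the energy scale: 46 TeV⁻³ = 4.60e-8 GeV⁻³.
Result: 4.60e-8 × 7.63e-48 = 3.51e-55 m³.

3.51e-55 m³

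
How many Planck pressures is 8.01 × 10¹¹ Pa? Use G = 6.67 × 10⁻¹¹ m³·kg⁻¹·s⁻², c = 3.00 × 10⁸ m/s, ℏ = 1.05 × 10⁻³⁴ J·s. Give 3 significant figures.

1.71 × 10⁻¹⁰²

Planck pressure: p_P = c⁷/(ℏG²) = 4.68 × 10¹¹³ Pa.
8.01 × 10¹¹ / 4.68 × 10¹¹³ = 1.71 × 10⁻¹⁰²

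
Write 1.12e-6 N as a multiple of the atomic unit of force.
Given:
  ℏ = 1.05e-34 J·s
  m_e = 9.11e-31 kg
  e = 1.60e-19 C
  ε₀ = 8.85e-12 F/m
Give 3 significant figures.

atomic unit of force: F_au = E_h/a₀ = m_e²e⁶/((4πε₀)³ℏ⁴) = 8.33e-8 N.
1.12e-6 / 8.33e-8 = 13.4

13.4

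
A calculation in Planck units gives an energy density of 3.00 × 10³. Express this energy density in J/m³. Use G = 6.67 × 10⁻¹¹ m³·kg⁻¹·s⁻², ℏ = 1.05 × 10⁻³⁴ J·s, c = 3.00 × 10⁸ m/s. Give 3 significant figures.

1.40 × 10¹¹⁷ J/m³

One Planck energy density: u_P = c⁷/(ℏG²) = 4.68 × 10¹¹³ J/m³.
3.00 × 10³ × 4.68 × 10¹¹³ J/m³ = 1.40 × 10¹¹⁷ J/m³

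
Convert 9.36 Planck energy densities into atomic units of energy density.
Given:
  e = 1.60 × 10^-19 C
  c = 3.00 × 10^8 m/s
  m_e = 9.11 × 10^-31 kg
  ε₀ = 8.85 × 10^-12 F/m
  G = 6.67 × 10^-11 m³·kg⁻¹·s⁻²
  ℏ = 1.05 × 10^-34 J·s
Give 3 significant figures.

Planck energy density: u_P = c⁷/(ℏG²) = 4.68 × 10^113 J/m³
atomic unit of energy density: u_au = E_h/a₀³ = m_e⁴e¹⁰/((4πε₀)⁵ℏ⁸) = 3.01 × 10^13 J/m³
9.36 × 4.68 × 10^113 / 3.01 × 10^13 = 1.45 × 10^101

1.45 × 10^101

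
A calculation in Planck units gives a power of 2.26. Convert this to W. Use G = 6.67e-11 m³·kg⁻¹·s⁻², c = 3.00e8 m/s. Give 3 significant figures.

One Planck power: P_P = c⁵/G = 3.64e52 W.
2.26 × 3.64e52 W = 8.23e52 W

8.23e52 W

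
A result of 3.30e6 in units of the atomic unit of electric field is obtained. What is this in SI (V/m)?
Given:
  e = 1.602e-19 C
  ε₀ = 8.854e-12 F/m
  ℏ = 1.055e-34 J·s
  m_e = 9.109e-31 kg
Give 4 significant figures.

1.693e18 V/m

One atomic unit of electric field: E_au = E_h/(e a₀) = m_e²e⁵/((4πε₀)³ℏ⁴) = 5.131e11 V/m.
3.30e6 × 5.131e11 V/m = 1.693e18 V/m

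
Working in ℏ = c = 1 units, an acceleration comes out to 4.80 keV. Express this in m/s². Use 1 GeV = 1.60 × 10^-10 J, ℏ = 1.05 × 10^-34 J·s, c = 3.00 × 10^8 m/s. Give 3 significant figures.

Acceleration is [L]/[T]² = c·[E]/ℏ.
1 GeV → c/ℏ × (1 GeV in J) = 4.57 × 10^32 m/s².
Convert the energy scale: 4.80 keV = 4.80 × 10^-6 GeV.
Result: 4.80 × 10^-6 × 4.57 × 10^32 = 2.19 × 10^27 m/s².

2.19 × 10^27 m/s²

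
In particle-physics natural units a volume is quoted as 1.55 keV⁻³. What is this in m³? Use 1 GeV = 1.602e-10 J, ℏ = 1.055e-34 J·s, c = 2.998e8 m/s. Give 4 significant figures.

1.193e-29 m³

Volume is [L]³ = [E]⁻³·(ℏc)³.
1 GeV⁻³ → (ℏc)³ × (1 GeV in J)⁻³ = 7.696e-48 m³.
Convert the energy scale: 1.55 keV⁻³ = 1.55e18 GeV⁻³.
Result: 1.55e18 × 7.696e-48 = 1.193e-29 m³.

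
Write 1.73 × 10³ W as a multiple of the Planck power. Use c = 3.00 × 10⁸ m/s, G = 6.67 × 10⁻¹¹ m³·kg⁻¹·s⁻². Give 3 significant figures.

4.75 × 10⁻⁵⁰

Planck power: P_P = c⁵/G = 3.64 × 10⁵² W.
1.73 × 10³ / 3.64 × 10⁵² = 4.75 × 10⁻⁵⁰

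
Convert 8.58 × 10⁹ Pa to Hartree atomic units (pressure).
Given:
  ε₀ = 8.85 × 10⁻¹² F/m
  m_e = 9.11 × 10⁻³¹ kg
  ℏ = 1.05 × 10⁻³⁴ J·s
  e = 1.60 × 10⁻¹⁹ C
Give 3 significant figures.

2.85 × 10⁻⁴

atomic unit of pressure: P_au = E_h/a₀³ = m_e⁴e¹⁰/((4πε₀)⁵ℏ⁸) = 3.01 × 10¹³ Pa.
8.58 × 10⁹ / 3.01 × 10¹³ = 2.85 × 10⁻⁴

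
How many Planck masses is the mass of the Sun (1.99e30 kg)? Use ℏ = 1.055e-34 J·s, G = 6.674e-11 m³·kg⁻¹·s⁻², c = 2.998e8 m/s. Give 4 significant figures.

Planck mass: m_P = √(ℏc/G) = 2.177e-8 kg.
1.99e30 / 2.177e-8 = 9.141e37

9.141e37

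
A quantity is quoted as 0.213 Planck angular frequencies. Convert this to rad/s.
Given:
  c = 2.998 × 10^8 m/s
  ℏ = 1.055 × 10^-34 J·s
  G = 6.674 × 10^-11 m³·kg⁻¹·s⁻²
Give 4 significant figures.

One Planck angular frequency: ω_P = √(c⁵/(ℏG)) = 1.855 × 10^43 rad/s.
0.213 × 1.855 × 10^43 rad/s = 3.950 × 10^42 rad/s

3.950 × 10^42 rad/s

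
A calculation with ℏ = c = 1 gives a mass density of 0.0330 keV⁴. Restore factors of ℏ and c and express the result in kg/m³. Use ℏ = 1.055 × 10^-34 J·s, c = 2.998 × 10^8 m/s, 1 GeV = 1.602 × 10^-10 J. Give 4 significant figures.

7.643 × 10^-6 kg/m³

Mass density is [E]/(c²[L]³) = [E]⁴/(ℏ³c⁵).
1 GeV⁴ → 1/(ℏ³c⁵) × (1 GeV in J)⁴ = 2.316 × 10^20 kg/m³.
Convert the energy scale: 0.0330 keV⁴ = 3.30 × 10^-26 GeV⁴.
Result: 3.30 × 10^-26 × 2.316 × 10^20 = 7.643 × 10^-6 kg/m³.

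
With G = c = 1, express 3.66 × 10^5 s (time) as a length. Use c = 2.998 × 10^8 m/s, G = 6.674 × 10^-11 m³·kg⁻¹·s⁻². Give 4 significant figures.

1.097 × 10^14 m

Time → length via c.
3.66 × 10^5 s × (c) = 1.097 × 10^14 m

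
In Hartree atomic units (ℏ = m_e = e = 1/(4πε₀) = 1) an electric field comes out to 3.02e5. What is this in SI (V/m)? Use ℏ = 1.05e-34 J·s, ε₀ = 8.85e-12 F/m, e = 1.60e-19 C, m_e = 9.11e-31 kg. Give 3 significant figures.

1.57e17 V/m

One atomic unit of electric field: E_au = E_h/(e a₀) = m_e²e⁵/((4πε₀)³ℏ⁴) = 5.20e11 V/m.
3.02e5 × 5.20e11 V/m = 1.57e17 V/m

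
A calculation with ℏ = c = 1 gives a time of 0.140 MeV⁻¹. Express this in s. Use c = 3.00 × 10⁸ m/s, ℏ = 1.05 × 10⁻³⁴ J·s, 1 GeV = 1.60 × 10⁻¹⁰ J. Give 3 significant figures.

A time is [E]⁻¹ in ℏ=c=1; restore one factor of ℏ.
1 GeV⁻¹ → ℏ × (1 GeV in J)⁻¹ = 6.56 × 10⁻²⁵ s.
Convert the energy scale: 0.140 MeV⁻¹ = 140 GeV⁻¹.
Result: 140 × 6.56 × 10⁻²⁵ = 9.19 × 10⁻²³ s.

9.19 × 10⁻²³ s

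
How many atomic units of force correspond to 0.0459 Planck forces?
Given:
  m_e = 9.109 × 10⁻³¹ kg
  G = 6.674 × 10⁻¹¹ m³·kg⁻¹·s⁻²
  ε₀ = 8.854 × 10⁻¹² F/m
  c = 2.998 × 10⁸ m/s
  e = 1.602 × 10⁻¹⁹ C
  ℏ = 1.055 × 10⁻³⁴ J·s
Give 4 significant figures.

6.759 × 10⁴⁹

Planck force: F_P = c⁴/G = 1.210 × 10⁴⁴ N
atomic unit of force: F_au = E_h/a₀ = m_e²e⁶/((4πε₀)³ℏ⁴) = 8.220 × 10⁻⁸ N
0.0459 × 1.210 × 10⁴⁴ / 8.220 × 10⁻⁸ = 6.759 × 10⁴⁹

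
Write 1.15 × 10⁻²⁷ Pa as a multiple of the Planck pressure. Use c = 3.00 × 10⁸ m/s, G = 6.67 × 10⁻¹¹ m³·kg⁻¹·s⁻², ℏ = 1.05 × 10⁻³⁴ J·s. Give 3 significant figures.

Planck pressure: p_P = c⁷/(ℏG²) = 4.68 × 10¹¹³ Pa.
1.15 × 10⁻²⁷ / 4.68 × 10¹¹³ = 2.46 × 10⁻¹⁴¹

2.46 × 10⁻¹⁴¹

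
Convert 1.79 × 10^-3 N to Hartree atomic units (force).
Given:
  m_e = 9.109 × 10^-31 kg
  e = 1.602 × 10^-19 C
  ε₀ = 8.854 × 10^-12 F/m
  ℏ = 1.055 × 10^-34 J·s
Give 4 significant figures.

2.178 × 10^4

atomic unit of force: F_au = E_h/a₀ = m_e²e⁶/((4πε₀)³ℏ⁴) = 8.220 × 10^-8 N.
1.79 × 10^-3 / 8.220 × 10^-8 = 2.178 × 10^4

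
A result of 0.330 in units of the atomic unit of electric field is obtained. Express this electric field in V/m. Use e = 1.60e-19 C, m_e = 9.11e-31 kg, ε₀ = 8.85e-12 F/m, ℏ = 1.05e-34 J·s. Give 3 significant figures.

One atomic unit of electric field: E_au = E_h/(e a₀) = m_e²e⁵/((4πε₀)³ℏ⁴) = 5.20e11 V/m.
0.330 × 5.20e11 V/m = 1.72e11 V/m

1.72e11 V/m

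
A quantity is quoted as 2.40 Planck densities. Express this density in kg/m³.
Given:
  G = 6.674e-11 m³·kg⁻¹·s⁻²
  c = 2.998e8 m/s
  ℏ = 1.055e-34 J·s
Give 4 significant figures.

One Planck density: ρ_P = c⁵/(ℏG²) = 5.154e96 kg/m³.
2.40 × 5.154e96 kg/m³ = 1.237e97 kg/m³

1.237e97 kg/m³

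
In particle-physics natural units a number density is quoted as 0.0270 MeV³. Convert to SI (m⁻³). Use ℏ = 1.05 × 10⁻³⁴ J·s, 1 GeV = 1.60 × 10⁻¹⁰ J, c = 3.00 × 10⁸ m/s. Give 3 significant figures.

3.54 × 10³⁶ m⁻³

Number density is [L]⁻³ = [E]³/(ℏc)³.
1 GeV³ → 1/(ℏc)³ × (1 GeV in J)³ = 1.31 × 10⁴⁷ m⁻³.
Convert the energy scale: 0.0270 MeV³ = 2.70 × 10⁻¹¹ GeV³.
Result: 2.70 × 10⁻¹¹ × 1.31 × 10⁴⁷ = 3.54 × 10³⁶ m⁻³.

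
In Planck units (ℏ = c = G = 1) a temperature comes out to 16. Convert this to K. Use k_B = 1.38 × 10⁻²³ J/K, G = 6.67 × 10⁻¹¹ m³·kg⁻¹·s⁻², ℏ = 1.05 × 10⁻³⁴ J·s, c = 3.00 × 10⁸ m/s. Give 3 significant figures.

One Planck temperature: T_P = √(ℏc⁵/G) / k_B = 1.42 × 10³² K.
16 × 1.42 × 10³² K = 2.27 × 10³³ K

2.27 × 10³³ K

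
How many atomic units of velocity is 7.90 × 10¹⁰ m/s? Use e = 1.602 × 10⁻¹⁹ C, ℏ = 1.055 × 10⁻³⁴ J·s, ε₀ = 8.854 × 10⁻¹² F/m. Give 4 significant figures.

3.613 × 10⁴

atomic unit of velocity: v_au = e²/(4πε₀ℏ) = 2.186 × 10⁶ m/s.
7.90 × 10¹⁰ / 2.186 × 10⁶ = 3.613 × 10⁴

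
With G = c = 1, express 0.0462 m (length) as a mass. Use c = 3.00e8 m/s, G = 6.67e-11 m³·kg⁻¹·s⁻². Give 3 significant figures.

6.23e25 kg

Length → mass via c²/G.
0.0462 m × (c²/G) = 6.23e25 kg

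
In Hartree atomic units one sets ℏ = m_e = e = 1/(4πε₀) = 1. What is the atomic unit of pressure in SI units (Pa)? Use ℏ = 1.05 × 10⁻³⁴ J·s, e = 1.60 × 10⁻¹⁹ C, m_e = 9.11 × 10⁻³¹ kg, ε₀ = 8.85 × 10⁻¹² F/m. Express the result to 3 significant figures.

P_au = E_h/a₀³ = m_e⁴e¹⁰/((4πε₀)⁵ℏ⁸)
E_h = 4.38 × 10⁻¹⁸ J
a₀ = 5.26 × 10⁻¹¹ m
E_h/a₀³ = 3.01 × 10¹³ Pa

3.01 × 10¹³ Pa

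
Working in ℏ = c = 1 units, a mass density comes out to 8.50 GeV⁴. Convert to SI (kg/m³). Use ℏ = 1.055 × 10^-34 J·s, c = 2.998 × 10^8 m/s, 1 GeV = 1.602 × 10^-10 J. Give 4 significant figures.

Mass density is [E]/(c²[L]³) = [E]⁴/(ℏ³c⁵).
1 GeV⁴ → 1/(ℏ³c⁵) × (1 GeV in J)⁴ = 2.316 × 10^20 kg/m³.
Result: 8.50 × 2.316 × 10^20 = 1.969 × 10^21 kg/m³.

1.969 × 10^21 kg/m³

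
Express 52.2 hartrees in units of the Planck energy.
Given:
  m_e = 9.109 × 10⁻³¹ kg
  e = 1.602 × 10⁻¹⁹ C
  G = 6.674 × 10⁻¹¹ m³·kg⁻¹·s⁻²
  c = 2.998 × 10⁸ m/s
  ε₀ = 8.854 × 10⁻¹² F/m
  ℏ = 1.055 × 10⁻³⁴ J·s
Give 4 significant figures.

1.162 × 10⁻²⁵

hartree: E_h = m_e e⁴/(4πε₀ℏ)² = 4.354 × 10⁻¹⁸ J
Planck energy: E_P = √(ℏc⁵/G) = 1.957 × 10⁹ J
52.2 × 4.354 × 10⁻¹⁸ / 1.957 × 10⁹ = 1.162 × 10⁻²⁵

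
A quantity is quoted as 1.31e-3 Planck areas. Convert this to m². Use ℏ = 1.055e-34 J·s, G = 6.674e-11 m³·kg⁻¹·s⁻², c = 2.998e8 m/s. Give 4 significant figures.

One Planck area: A_P = ℏG/c³ = 2.613e-70 m².
1.31e-3 × 2.613e-70 m² = 3.423e-73 m²

3.423e-73 m²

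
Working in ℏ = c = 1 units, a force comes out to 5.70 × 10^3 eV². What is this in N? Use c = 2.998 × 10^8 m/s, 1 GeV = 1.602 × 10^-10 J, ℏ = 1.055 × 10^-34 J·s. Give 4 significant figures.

4.625 × 10^-9 N

Force is [E]/[L] = [E]²/(ℏc); restore (ℏc)⁻¹.
1 GeV² → 1/(ℏc) × (1 GeV in J)² = 8.114 × 10^5 N.
Convert the energy scale: 5.70 × 10^3 eV² = 5.70 × 10^-15 GeV².
Result: 5.70 × 10^-15 × 8.114 × 10^5 = 4.625 × 10^-9 N.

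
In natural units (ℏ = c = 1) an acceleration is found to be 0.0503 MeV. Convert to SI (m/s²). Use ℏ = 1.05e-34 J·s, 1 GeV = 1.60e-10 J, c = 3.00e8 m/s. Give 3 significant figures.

2.30e28 m/s²

Acceleration is [L]/[T]² = c·[E]/ℏ.
1 GeV → c/ℏ × (1 GeV in J) = 4.57e32 m/s².
Convert the energy scale: 0.0503 MeV = 5.03e-5 GeV.
Result: 5.03e-5 × 4.57e32 = 2.30e28 m/s².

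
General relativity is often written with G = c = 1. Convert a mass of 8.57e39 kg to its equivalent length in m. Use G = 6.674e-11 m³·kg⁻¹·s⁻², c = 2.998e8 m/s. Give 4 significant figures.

6.364e12 m

In G = c = 1 units mass has dimensions of length; the conversion factor is G/c².
8.57e39 kg × (G/c²) = 6.364e12 m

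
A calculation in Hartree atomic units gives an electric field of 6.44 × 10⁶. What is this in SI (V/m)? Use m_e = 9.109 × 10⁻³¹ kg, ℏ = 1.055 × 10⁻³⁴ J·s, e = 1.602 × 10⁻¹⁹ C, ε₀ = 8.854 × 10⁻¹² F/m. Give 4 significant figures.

One atomic unit of electric field: E_au = E_h/(e a₀) = m_e²e⁵/((4πε₀)³ℏ⁴) = 5.131 × 10¹¹ V/m.
6.44 × 10⁶ × 5.131 × 10¹¹ V/m = 3.304 × 10¹⁸ V/m

3.304 × 10¹⁸ V/m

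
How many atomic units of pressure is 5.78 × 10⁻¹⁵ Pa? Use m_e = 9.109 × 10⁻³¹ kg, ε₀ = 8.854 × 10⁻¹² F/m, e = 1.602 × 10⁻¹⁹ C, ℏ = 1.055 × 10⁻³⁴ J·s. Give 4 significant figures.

atomic unit of pressure: P_au = E_h/a₀³ = m_e⁴e¹⁰/((4πε₀)⁵ℏ⁸) = 2.929 × 10¹³ Pa.
5.78 × 10⁻¹⁵ / 2.929 × 10¹³ = 1.973 × 10⁻²⁸

1.973 × 10⁻²⁸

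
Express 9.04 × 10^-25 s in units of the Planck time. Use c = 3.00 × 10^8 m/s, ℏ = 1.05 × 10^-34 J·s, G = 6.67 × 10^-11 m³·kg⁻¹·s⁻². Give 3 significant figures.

Planck time: t_P = √(ℏG/c⁵) = 5.37 × 10^-44 s.
9.04 × 10^-25 / 5.37 × 10^-44 = 1.68 × 10^19

1.68 × 10^19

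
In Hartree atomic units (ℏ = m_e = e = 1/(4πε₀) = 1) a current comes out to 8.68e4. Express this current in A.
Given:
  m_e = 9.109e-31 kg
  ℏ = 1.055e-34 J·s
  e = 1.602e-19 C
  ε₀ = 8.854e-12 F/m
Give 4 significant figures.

573.9 A

One atomic unit of electric current: I_au = e E_h/ℏ = m_e e⁵/((4πε₀)²ℏ³) = 6.612e-3 A.
8.68e4 × 6.612e-3 A = 573.9 A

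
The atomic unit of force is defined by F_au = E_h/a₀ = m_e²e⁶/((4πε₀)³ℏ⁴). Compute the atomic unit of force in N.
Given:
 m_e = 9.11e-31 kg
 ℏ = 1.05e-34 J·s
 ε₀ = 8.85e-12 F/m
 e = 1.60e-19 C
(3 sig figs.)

8.33e-8 N

F_au = E_h/a₀ = m_e²e⁶/((4πε₀)³ℏ⁴)
E_h = 4.38e-18 J
a₀ = 5.26e-11 m
E_h/a₀ = 8.33e-8 N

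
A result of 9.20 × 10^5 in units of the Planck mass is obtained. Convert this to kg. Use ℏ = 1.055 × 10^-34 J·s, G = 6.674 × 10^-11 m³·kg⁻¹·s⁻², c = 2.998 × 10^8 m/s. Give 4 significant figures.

One Planck mass: m_P = √(ℏc/G) = 2.177 × 10^-8 kg.
9.20 × 10^5 × 2.177 × 10^-8 kg = 0.02003 kg

0.02003 kg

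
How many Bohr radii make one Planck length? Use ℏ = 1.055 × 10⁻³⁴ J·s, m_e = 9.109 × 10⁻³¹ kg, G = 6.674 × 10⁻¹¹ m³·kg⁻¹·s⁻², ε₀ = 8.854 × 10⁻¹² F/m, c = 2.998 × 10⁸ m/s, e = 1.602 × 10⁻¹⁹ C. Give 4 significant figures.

3.051 × 10⁻²⁵

Planck length: ℓ_P = √(ℏG/c³) = 1.616 × 10⁻³⁵ m
Bohr radius: a₀ = 4πε₀ℏ²/(m_e e²) = 5.297 × 10⁻¹¹ m
ratio = 1.616 × 10⁻³⁵ / 5.297 × 10⁻¹¹ = 3.051 × 10⁻²⁵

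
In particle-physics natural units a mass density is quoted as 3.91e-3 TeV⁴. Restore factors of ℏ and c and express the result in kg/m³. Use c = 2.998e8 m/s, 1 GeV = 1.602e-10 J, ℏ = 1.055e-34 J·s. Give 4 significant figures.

9.055e29 kg/m³

Mass density is [E]/(c²[L]³) = [E]⁴/(ℏ³c⁵).
1 GeV⁴ → 1/(ℏ³c⁵) × (1 GeV in J)⁴ = 2.316e20 kg/m³.
Convert the energy scale: 3.91e-3 TeV⁴ = 3.91e9 GeV⁴.
Result: 3.91e9 × 2.316e20 = 9.055e29 kg/m³.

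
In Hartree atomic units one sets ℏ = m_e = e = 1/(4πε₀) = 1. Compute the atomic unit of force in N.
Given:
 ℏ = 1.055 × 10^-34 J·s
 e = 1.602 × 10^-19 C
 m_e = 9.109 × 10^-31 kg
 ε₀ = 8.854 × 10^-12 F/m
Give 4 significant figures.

8.220 × 10^-8 N

F_au = E_h/a₀ = m_e²e⁶/((4πε₀)³ℏ⁴)
E_h = 4.354 × 10^-18 J
a₀ = 5.297 × 10^-11 m
E_h/a₀ = 8.220 × 10^-8 N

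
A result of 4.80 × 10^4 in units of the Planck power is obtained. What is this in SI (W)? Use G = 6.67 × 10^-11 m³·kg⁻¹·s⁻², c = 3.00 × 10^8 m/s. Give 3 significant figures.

1.75 × 10^57 W

One Planck power: P_P = c⁵/G = 3.64 × 10^52 W.
4.80 × 10^4 × 3.64 × 10^52 W = 1.75 × 10^57 W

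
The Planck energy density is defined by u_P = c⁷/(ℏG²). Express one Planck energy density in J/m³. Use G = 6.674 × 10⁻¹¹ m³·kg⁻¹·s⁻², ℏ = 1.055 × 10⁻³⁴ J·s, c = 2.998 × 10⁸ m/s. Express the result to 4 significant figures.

u_P = c⁷/(ℏG²)
  = 2.177 × 10⁵⁹ / 4.699 × 10⁻⁵⁵
  = 4.632 × 10¹¹³ J/m³

4.632 × 10¹¹³ J/m³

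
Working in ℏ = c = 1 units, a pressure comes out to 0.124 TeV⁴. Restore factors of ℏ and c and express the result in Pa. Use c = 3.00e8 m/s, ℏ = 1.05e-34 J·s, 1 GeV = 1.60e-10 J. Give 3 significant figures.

Pressure is [E]/[L]³ = [E]⁴/(ℏc)³.
1 GeV⁴ → 1/(ℏc)³ × (1 GeV in J)⁴ = 2.10e37 Pa.
Convert the energy scale: 0.124 TeV⁴ = 1.24e11 GeV⁴.
Result: 1.24e11 × 2.10e37 = 2.60e48 Pa.

2.60e48 Pa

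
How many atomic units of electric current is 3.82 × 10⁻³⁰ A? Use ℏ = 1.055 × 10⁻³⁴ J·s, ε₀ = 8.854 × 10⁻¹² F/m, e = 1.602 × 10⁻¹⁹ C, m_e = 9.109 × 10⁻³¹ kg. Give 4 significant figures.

5.777 × 10⁻²⁸

atomic unit of electric current: I_au = e E_h/ℏ = m_e e⁵/((4πε₀)²ℏ³) = 6.612 × 10⁻³ A.
3.82 × 10⁻³⁰ / 6.612 × 10⁻³ = 5.777 × 10⁻²⁸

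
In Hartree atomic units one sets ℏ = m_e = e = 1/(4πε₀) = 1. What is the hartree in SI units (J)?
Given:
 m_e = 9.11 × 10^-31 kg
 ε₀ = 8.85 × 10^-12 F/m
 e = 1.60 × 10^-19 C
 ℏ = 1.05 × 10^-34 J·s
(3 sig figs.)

4.38 × 10^-18 J

E_h = m_e e⁴/(4πε₀ℏ)²
  = 5.97 × 10^-106 / 1.36 × 10^-88
  = 4.38 × 10^-18 J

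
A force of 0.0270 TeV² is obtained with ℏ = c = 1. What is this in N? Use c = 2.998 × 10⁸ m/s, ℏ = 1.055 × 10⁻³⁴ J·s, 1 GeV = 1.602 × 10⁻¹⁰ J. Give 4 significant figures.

2.191 × 10¹⁰ N

Force is [E]/[L] = [E]²/(ℏc); restore (ℏc)⁻¹.
1 GeV² → 1/(ℏc) × (1 GeV in J)² = 8.114 × 10⁵ N.
Convert the energy scale: 0.0270 TeV² = 2.70 × 10⁴ GeV².
Result: 2.70 × 10⁴ × 8.114 × 10⁵ = 2.191 × 10¹⁰ N.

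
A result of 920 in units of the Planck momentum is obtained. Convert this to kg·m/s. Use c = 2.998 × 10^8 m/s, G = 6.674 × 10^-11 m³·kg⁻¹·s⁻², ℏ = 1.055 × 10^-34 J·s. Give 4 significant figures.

6.004 × 10^3 kg·m/s

One Planck momentum: p_P = √(ℏc³/G) = 6.527 kg·m/s.
920 × 6.527 kg·m/s = 6.004 × 10^3 kg·m/s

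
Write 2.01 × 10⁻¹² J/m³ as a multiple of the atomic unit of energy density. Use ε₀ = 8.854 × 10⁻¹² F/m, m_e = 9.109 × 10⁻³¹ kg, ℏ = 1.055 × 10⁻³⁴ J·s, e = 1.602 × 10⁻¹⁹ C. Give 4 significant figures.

6.862 × 10⁻²⁶

atomic unit of energy density: u_au = E_h/a₀³ = m_e⁴e¹⁰/((4πε₀)⁵ℏ⁸) = 2.929 × 10¹³ J/m³.
2.01 × 10⁻¹² / 2.929 × 10¹³ = 6.862 × 10⁻²⁶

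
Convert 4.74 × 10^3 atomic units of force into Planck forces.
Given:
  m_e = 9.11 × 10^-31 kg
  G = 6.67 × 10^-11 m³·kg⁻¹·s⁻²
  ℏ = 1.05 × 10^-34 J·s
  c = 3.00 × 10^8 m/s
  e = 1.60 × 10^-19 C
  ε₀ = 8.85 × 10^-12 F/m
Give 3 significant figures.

atomic unit of force: F_au = E_h/a₀ = m_e²e⁶/((4πε₀)³ℏ⁴) = 8.33 × 10^-8 N
Planck force: F_P = c⁴/G = 1.21 × 10^44 N
4.74 × 10^3 × 8.33 × 10^-8 / 1.21 × 10^44 = 3.25 × 10^-48

3.25 × 10^-48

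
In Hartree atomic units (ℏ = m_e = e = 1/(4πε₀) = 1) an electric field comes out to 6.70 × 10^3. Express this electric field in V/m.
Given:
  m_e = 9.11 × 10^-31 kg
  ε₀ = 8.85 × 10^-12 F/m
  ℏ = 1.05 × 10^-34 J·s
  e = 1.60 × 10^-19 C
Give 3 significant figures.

One atomic unit of electric field: E_au = E_h/(e a₀) = m_e²e⁵/((4πε₀)³ℏ⁴) = 5.20 × 10^11 V/m.
6.70 × 10^3 × 5.20 × 10^11 V/m = 3.49 × 10^15 V/m

3.49 × 10^15 V/m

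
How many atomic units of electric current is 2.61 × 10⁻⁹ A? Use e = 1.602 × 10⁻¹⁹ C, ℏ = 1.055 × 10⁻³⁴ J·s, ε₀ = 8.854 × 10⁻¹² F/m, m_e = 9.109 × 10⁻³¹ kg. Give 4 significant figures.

atomic unit of electric current: I_au = e E_h/ℏ = m_e e⁵/((4πε₀)²ℏ³) = 6.612 × 10⁻³ A.
2.61 × 10⁻⁹ / 6.612 × 10⁻³ = 3.947 × 10⁻⁷

3.947 × 10⁻⁷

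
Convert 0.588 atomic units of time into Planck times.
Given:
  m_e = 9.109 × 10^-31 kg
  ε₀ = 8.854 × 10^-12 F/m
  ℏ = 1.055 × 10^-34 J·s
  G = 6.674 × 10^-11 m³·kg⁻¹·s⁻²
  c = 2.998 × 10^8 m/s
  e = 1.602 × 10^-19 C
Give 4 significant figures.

2.642 × 10^26

atomic unit of time: τ_au = (4πε₀)²ℏ³/(m_e e⁴) = 2.423 × 10^-17 s
Planck time: t_P = √(ℏG/c⁵) = 5.392 × 10^-44 s
0.588 × 2.423 × 10^-17 / 5.392 × 10^-44 = 2.642 × 10^26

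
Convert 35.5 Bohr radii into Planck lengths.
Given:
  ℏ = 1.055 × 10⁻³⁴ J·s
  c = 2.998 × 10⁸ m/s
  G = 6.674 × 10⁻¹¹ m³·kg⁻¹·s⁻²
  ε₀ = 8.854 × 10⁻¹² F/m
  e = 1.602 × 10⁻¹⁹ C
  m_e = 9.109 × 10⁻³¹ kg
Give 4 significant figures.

1.163 × 10²⁶

Bohr radius: a₀ = 4πε₀ℏ²/(m_e e²) = 5.297 × 10⁻¹¹ m
Planck length: ℓ_P = √(ℏG/c³) = 1.616 × 10⁻³⁵ m
35.5 × 5.297 × 10⁻¹¹ / 1.616 × 10⁻³⁵ = 1.163 × 10²⁶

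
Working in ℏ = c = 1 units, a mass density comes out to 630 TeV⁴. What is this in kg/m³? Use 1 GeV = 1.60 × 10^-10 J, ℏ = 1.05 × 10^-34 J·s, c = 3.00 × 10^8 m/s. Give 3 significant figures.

1.47 × 10^35 kg/m³

Mass density is [E]/(c²[L]³) = [E]⁴/(ℏ³c⁵).
1 GeV⁴ → 1/(ℏ³c⁵) × (1 GeV in J)⁴ = 2.33 × 10^20 kg/m³.
Convert the energy scale: 630 TeV⁴ = 6.30 × 10^14 GeV⁴.
Result: 6.30 × 10^14 × 2.33 × 10^20 = 1.47 × 10^35 kg/m³.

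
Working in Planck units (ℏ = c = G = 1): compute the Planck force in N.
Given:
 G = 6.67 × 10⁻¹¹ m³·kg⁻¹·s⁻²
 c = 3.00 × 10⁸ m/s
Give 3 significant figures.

1.21 × 10⁴⁴ N

Dimensional analysis gives F_P = c⁴/G.
  = 8.10 × 10³³ / 6.67 × 10⁻¹¹
  = 1.21 × 10⁴⁴ N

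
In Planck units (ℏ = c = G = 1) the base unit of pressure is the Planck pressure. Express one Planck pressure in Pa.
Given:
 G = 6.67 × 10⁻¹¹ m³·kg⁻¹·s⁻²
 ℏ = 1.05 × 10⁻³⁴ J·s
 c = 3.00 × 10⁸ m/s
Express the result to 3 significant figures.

4.68 × 10¹¹³ Pa

p_P = c⁷/(ℏG²)
  = 2.19 × 10⁵⁹ / 4.67 × 10⁻⁵⁵
  = 4.68 × 10¹¹³ Pa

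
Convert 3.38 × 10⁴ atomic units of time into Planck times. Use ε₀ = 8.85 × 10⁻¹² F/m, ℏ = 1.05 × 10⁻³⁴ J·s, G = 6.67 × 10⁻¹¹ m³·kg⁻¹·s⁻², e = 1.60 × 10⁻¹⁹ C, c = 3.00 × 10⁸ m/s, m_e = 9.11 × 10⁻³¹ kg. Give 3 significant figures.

atomic unit of time: τ_au = (4πε₀)²ℏ³/(m_e e⁴) = 2.40 × 10⁻¹⁷ s
Planck time: t_P = √(ℏG/c⁵) = 5.37 × 10⁻⁴⁴ s
3.38 × 10⁴ × 2.40 × 10⁻¹⁷ / 5.37 × 10⁻⁴⁴ = 1.51 × 10³¹

1.51 × 10³¹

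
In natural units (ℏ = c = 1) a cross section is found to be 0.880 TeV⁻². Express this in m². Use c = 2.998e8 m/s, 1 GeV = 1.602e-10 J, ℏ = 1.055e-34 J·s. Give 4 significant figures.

3.430e-38 m²

Area is [L]² = [E]⁻²·(ℏc)²; restore (ℏc)².
1 GeV⁻² → (ℏc)² × (1 GeV in J)⁻² = 3.898e-32 m².
Convert the energy scale: 0.880 TeV⁻² = 8.80e-7 GeV⁻².
Result: 8.80e-7 × 3.898e-32 = 3.430e-38 m².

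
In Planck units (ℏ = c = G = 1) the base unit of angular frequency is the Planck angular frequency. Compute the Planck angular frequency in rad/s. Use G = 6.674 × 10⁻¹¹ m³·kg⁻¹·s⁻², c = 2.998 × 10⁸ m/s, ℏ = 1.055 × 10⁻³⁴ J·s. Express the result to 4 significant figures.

ω_P = √(c⁵/(ℏG))
  = √(3.440 × 10⁸⁶)
  = 1.855 × 10⁴³ rad/s

1.855 × 10⁴³ rad/s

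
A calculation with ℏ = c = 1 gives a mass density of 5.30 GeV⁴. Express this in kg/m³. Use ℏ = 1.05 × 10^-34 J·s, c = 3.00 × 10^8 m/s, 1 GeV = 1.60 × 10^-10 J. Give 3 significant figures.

1.23 × 10^21 kg/m³

Mass density is [E]/(c²[L]³) = [E]⁴/(ℏ³c⁵).
1 GeV⁴ → 1/(ℏ³c⁵) × (1 GeV in J)⁴ = 2.33 × 10^20 kg/m³.
Result: 5.30 × 2.33 × 10^20 = 1.23 × 10^21 kg/m³.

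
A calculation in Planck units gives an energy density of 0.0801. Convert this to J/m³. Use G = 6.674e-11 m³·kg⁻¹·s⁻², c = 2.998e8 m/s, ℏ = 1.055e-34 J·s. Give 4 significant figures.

3.710e112 J/m³

One Planck energy density: u_P = c⁷/(ℏG²) = 4.632e113 J/m³.
0.0801 × 4.632e113 J/m³ = 3.710e112 J/m³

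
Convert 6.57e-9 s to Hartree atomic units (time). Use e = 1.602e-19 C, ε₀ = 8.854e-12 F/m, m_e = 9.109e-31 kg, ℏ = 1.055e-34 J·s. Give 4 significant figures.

2.712e8

atomic unit of time: τ_au = (4πε₀)²ℏ³/(m_e e⁴) = 2.423e-17 s.
6.57e-9 / 2.423e-17 = 2.712e8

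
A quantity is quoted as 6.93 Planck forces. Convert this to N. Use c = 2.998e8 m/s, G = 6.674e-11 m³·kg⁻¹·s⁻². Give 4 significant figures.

8.388e44 N

One Planck force: F_P = c⁴/G = 1.210e44 N.
6.93 × 1.210e44 N = 8.388e44 N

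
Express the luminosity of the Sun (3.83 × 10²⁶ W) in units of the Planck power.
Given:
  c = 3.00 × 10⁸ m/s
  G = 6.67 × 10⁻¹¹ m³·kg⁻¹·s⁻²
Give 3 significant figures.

1.05 × 10⁻²⁶

Planck power: P_P = c⁵/G = 3.64 × 10⁵² W.
3.83 × 10²⁶ / 3.64 × 10⁵² = 1.05 × 10⁻²⁶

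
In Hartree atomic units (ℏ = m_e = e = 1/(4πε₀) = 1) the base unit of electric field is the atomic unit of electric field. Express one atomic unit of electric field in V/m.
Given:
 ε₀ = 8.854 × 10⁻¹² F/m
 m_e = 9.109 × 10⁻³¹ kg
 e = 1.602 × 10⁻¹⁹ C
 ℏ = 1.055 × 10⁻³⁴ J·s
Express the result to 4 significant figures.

E_au = E_h/(e a₀) = m_e²e⁵/((4πε₀)³ℏ⁴)
E_h = 4.354 × 10⁻¹⁸ J
a₀ = 5.297 × 10⁻¹¹ m
E_h/(e·a₀) = 5.131 × 10¹¹ V/m

5.131 × 10¹¹ V/m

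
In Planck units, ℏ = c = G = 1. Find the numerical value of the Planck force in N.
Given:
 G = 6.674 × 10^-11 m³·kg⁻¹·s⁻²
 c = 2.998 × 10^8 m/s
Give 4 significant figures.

1.210 × 10^44 N

Dimensional analysis gives F_P = c⁴/G.
  = 8.078 × 10^33 / 6.674 × 10^-11
  = 1.210 × 10^44 N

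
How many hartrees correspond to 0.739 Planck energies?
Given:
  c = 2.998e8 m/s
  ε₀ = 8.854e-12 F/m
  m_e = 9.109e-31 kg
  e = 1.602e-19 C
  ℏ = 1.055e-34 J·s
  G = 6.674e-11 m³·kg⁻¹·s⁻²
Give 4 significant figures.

3.321e26

Planck energy: E_P = √(ℏc⁵/G) = 1.957e9 J
hartree: E_h = m_e e⁴/(4πε₀ℏ)² = 4.354e-18 J
0.739 × 1.957e9 / 4.354e-18 = 3.321e26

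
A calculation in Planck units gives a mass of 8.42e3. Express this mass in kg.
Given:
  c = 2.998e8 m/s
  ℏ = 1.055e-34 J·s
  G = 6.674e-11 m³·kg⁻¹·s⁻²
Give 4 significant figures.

1.833e-4 kg

One Planck mass: m_P = √(ℏc/G) = 2.177e-8 kg.
8.42e3 × 2.177e-8 kg = 1.833e-4 kg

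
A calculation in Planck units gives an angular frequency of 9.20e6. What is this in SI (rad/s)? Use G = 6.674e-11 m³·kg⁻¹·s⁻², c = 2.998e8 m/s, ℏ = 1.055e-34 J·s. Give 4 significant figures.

1.706e50 rad/s

One Planck angular frequency: ω_P = √(c⁵/(ℏG)) = 1.855e43 rad/s.
9.20e6 × 1.855e43 rad/s = 1.706e50 rad/s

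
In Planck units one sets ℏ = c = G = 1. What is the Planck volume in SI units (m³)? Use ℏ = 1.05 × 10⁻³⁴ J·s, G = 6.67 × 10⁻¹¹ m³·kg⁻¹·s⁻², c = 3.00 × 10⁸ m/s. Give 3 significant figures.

4.18 × 10⁻¹⁰⁵ m³

V_P = (ℏG/c³)^(3/2)
  = √(1.75 × 10⁻²⁰⁹)
  = 4.18 × 10⁻¹⁰⁵ m³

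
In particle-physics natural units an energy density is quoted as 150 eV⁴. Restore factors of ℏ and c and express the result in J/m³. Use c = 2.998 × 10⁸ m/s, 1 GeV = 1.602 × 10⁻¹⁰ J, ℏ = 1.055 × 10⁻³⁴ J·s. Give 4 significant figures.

3.122 × 10³ J/m³

[E]/[L]³ = [E]⁴/(ℏc)³; restore (ℏc)⁻³.
1 GeV⁴ → 1/(ℏc)³ × (1 GeV in J)⁴ = 2.082 × 10³⁷ J/m³.
Convert the energy scale: 150 eV⁴ = 1.50 × 10⁻³⁴ GeV⁴.
Result: 1.50 × 10⁻³⁴ × 2.082 × 10³⁷ = 3.122 × 10³ J/m³.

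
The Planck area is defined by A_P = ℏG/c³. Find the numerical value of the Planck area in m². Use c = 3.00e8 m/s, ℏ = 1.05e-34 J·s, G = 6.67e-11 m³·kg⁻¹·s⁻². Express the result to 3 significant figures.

2.59e-70 m²

A_P = ℏG/c³
  = 7.00e-45 / 2.70e25
  = 2.59e-70 m²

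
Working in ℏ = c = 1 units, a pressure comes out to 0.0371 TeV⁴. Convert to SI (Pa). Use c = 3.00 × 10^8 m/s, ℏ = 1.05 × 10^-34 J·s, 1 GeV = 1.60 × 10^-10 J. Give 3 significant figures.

7.78 × 10^47 Pa

Pressure is [E]/[L]³ = [E]⁴/(ℏc)³.
1 GeV⁴ → 1/(ℏc)³ × (1 GeV in J)⁴ = 2.10 × 10^37 Pa.
Convert the energy scale: 0.0371 TeV⁴ = 3.71 × 10^10 GeV⁴.
Result: 3.71 × 10^10 × 2.10 × 10^37 = 7.78 × 10^47 Pa.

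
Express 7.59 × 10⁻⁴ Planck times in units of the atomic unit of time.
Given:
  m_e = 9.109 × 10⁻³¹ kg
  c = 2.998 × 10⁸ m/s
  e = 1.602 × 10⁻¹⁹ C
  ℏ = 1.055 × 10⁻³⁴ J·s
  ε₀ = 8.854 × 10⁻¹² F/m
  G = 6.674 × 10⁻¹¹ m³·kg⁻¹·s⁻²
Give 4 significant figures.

1.689 × 10⁻³⁰

Planck time: t_P = √(ℏG/c⁵) = 5.392 × 10⁻⁴⁴ s
atomic unit of time: τ_au = (4πε₀)²ℏ³/(m_e e⁴) = 2.423 × 10⁻¹⁷ s
7.59 × 10⁻⁴ × 5.392 × 10⁻⁴⁴ / 2.423 × 10⁻¹⁷ = 1.689 × 10⁻³⁰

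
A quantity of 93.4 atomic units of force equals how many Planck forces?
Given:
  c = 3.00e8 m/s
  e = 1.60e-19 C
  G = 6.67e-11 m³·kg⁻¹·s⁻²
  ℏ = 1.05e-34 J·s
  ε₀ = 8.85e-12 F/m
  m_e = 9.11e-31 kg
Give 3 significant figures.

6.41e-50

atomic unit of force: F_au = E_h/a₀ = m_e²e⁶/((4πε₀)³ℏ⁴) = 8.33e-8 N
Planck force: F_P = c⁴/G = 1.21e44 N
93.4 × 8.33e-8 / 1.21e44 = 6.41e-50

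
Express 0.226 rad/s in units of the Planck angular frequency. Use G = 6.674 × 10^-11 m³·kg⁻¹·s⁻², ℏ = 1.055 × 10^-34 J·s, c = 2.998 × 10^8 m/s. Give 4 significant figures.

1.219 × 10^-44

Planck angular frequency: ω_P = √(c⁵/(ℏG)) = 1.855 × 10^43 rad/s.
0.226 / 1.855 × 10^43 = 1.219 × 10^-44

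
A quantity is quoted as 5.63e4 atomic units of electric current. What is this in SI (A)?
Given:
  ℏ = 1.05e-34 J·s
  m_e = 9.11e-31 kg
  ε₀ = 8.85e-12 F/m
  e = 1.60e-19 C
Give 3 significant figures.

One atomic unit of electric current: I_au = e E_h/ℏ = m_e e⁵/((4πε₀)²ℏ³) = 6.67e-3 A.
5.63e4 × 6.67e-3 A = 376 A

376 A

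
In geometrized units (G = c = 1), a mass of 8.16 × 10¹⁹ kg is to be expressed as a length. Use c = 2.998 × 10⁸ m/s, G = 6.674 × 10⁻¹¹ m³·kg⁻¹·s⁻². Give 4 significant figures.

6.059 × 10⁻⁸ m

In G = c = 1 units mass has dimensions of length; the conversion factor is G/c².
8.16 × 10¹⁹ kg × (G/c²) = 6.059 × 10⁻⁸ m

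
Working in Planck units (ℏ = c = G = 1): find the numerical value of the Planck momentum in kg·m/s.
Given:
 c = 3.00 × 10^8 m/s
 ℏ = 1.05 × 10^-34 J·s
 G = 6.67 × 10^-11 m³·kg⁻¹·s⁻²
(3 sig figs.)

6.52 kg·m/s

From ℏ = c = G = 1 the momentum scale is p_P = √(ℏc³/G).
  = √(42.5)
  = 6.52 kg·m/s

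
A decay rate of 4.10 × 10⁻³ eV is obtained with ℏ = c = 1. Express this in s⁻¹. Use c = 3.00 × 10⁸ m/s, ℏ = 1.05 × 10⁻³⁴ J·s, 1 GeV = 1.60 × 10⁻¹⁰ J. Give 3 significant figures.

6.25 × 10¹² s⁻¹

A rate is [E]/ℏ; divide by ℏ.
1 GeV → 1/ℏ × (1 GeV in J) = 1.52 × 10²⁴ s⁻¹.
Convert the energy scale: 4.10 × 10⁻³ eV = 4.10 × 10⁻¹² GeV.
Result: 4.10 × 10⁻¹² × 1.52 × 10²⁴ = 6.25 × 10¹² s⁻¹.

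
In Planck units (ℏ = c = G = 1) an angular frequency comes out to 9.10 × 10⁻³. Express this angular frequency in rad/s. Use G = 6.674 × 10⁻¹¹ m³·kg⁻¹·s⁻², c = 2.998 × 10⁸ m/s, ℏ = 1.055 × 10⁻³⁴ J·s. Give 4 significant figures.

1.688 × 10⁴¹ rad/s

One Planck angular frequency: ω_P = √(c⁵/(ℏG)) = 1.855 × 10⁴³ rad/s.
9.10 × 10⁻³ × 1.855 × 10⁴³ rad/s = 1.688 × 10⁴¹ rad/s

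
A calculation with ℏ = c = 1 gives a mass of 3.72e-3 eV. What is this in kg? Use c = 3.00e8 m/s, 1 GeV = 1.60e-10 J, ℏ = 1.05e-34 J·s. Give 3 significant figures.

Mass is [E]/c²; divide by c².
1 GeV → 1/c² × (1 GeV in J) = 1.78e-27 kg.
Convert the energy scale: 3.72e-3 eV = 3.72e-12 GeV.
Result: 3.72e-12 × 1.78e-27 = 6.61e-39 kg.

6.61e-39 kg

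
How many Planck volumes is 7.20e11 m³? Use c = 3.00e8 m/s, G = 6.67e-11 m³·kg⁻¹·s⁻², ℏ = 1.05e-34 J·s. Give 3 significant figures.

1.72e116

Planck volume: V_P = (ℏG/c³)^(3/2) = 4.18e-105 m³.
7.20e11 / 4.18e-105 = 1.72e116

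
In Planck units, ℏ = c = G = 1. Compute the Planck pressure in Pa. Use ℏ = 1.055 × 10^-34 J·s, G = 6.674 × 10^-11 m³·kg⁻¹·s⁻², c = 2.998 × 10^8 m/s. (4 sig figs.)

The unique combination of the constants set to 1 with dimensions of pressure is p_P = c⁷/(ℏG²).
  = 2.177 × 10^59 / 4.699 × 10^-55
  = 4.632 × 10^113 Pa

4.632 × 10^113 Pa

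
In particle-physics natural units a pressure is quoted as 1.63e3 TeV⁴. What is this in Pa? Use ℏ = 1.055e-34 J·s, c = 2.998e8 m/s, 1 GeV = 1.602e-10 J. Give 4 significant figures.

Pressure is [E]/[L]³ = [E]⁴/(ℏc)³.
1 GeV⁴ → 1/(ℏc)³ × (1 GeV in J)⁴ = 2.082e37 Pa.
Convert the energy scale: 1.63e3 TeV⁴ = 1.63e15 GeV⁴.
Result: 1.63e15 × 2.082e37 = 3.393e52 Pa.

3.393e52 Pa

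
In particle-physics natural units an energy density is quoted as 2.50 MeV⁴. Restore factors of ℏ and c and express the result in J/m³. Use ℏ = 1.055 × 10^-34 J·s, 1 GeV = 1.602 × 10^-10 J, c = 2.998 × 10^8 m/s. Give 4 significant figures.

[E]/[L]³ = [E]⁴/(ℏc)³; restore (ℏc)⁻³.
1 GeV⁴ → 1/(ℏc)³ × (1 GeV in J)⁴ = 2.082 × 10^37 J/m³.
Convert the energy scale: 2.50 MeV⁴ = 2.50 × 10^-12 GeV⁴.
Result: 2.50 × 10^-12 × 2.082 × 10^37 = 5.204 × 10^25 J/m³.

5.204 × 10^25 J/m³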